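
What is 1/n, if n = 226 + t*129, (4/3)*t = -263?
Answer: -4/100877 ≈ -3.9652e-5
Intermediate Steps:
t = -789/4 (t = (¾)*(-263) = -789/4 ≈ -197.25)
n = -100877/4 (n = 226 - 789/4*129 = 226 - 101781/4 = -100877/4 ≈ -25219.)
1/n = 1/(-100877/4) = -4/100877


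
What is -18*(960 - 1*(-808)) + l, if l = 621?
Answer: -31203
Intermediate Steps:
-18*(960 - 1*(-808)) + l = -18*(960 - 1*(-808)) + 621 = -18*(960 + 808) + 621 = -18*1768 + 621 = -31824 + 621 = -31203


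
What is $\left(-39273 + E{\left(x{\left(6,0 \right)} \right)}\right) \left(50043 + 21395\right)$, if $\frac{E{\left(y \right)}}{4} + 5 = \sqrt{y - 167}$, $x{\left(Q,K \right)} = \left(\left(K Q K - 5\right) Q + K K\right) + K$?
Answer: $-2807013334 + 285752 i \sqrt{197} \approx -2.807 \cdot 10^{9} + 4.0107 \cdot 10^{6} i$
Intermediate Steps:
$x{\left(Q,K \right)} = K + K^{2} + Q \left(-5 + Q K^{2}\right)$ ($x{\left(Q,K \right)} = \left(\left(Q K^{2} - 5\right) Q + K^{2}\right) + K = \left(\left(-5 + Q K^{2}\right) Q + K^{2}\right) + K = \left(Q \left(-5 + Q K^{2}\right) + K^{2}\right) + K = \left(K^{2} + Q \left(-5 + Q K^{2}\right)\right) + K = K + K^{2} + Q \left(-5 + Q K^{2}\right)$)
$E{\left(y \right)} = -20 + 4 \sqrt{-167 + y}$ ($E{\left(y \right)} = -20 + 4 \sqrt{y - 167} = -20 + 4 \sqrt{-167 + y}$)
$\left(-39273 + E{\left(x{\left(6,0 \right)} \right)}\right) \left(50043 + 21395\right) = \left(-39273 - \left(20 - 4 \sqrt{-167 + \left(0 + 0^{2} - 30 + 0^{2} \cdot 6^{2}\right)}\right)\right) \left(50043 + 21395\right) = \left(-39273 - \left(20 - 4 \sqrt{-167 + \left(0 + 0 - 30 + 0 \cdot 36\right)}\right)\right) 71438 = \left(-39273 - \left(20 - 4 \sqrt{-167 + \left(0 + 0 - 30 + 0\right)}\right)\right) 71438 = \left(-39273 - \left(20 - 4 \sqrt{-167 - 30}\right)\right) 71438 = \left(-39273 - \left(20 - 4 \sqrt{-197}\right)\right) 71438 = \left(-39273 - \left(20 - 4 i \sqrt{197}\right)\right) 71438 = \left(-39293 + 4 i \sqrt{197}\right) 71438 = -2807013334 + 285752 i \sqrt{197}$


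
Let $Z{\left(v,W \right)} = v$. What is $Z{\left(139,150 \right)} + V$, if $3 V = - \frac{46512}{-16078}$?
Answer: $\frac{1125173}{8039} \approx 139.96$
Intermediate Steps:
$V = \frac{7752}{8039}$ ($V = \frac{\left(-46512\right) \frac{1}{-16078}}{3} = \frac{\left(-46512\right) \left(- \frac{1}{16078}\right)}{3} = \frac{1}{3} \cdot \frac{23256}{8039} = \frac{7752}{8039} \approx 0.9643$)
$Z{\left(139,150 \right)} + V = 139 + \frac{7752}{8039} = \frac{1125173}{8039}$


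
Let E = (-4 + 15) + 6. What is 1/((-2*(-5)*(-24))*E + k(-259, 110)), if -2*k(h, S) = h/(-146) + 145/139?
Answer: -40588/165656211 ≈ -0.00024501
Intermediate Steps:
k(h, S) = -145/278 + h/292 (k(h, S) = -(h/(-146) + 145/139)/2 = -(h*(-1/146) + 145*(1/139))/2 = -(-h/146 + 145/139)/2 = -(145/139 - h/146)/2 = -145/278 + h/292)
E = 17 (E = 11 + 6 = 17)
1/((-2*(-5)*(-24))*E + k(-259, 110)) = 1/((-2*(-5)*(-24))*17 + (-145/278 + (1/292)*(-259))) = 1/((10*(-24))*17 + (-145/278 - 259/292)) = 1/(-240*17 - 57171/40588) = 1/(-4080 - 57171/40588) = 1/(-165656211/40588) = -40588/165656211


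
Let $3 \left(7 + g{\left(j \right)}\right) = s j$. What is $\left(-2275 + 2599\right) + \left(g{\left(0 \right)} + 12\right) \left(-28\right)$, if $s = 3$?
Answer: $184$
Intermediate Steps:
$g{\left(j \right)} = -7 + j$ ($g{\left(j \right)} = -7 + \frac{3 j}{3} = -7 + j$)
$\left(-2275 + 2599\right) + \left(g{\left(0 \right)} + 12\right) \left(-28\right) = \left(-2275 + 2599\right) + \left(\left(-7 + 0\right) + 12\right) \left(-28\right) = 324 + \left(-7 + 12\right) \left(-28\right) = 324 + 5 \left(-28\right) = 324 - 140 = 184$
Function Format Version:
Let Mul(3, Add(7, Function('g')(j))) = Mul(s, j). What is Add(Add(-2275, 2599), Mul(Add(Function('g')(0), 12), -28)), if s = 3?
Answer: 184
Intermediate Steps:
Function('g')(j) = Add(-7, j) (Function('g')(j) = Add(-7, Mul(Rational(1, 3), Mul(3, j))) = Add(-7, j))
Add(Add(-2275, 2599), Mul(Add(Function('g')(0), 12), -28)) = Add(Add(-2275, 2599), Mul(Add(Add(-7, 0), 12), -28)) = Add(324, Mul(Add(-7, 12), -28)) = Add(324, Mul(5, -28)) = Add(324, -140) = 184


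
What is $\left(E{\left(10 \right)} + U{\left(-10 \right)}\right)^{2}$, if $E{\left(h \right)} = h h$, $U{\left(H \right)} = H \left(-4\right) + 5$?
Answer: $21025$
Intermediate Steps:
$U{\left(H \right)} = 5 - 4 H$ ($U{\left(H \right)} = - 4 H + 5 = 5 - 4 H$)
$E{\left(h \right)} = h^{2}$
$\left(E{\left(10 \right)} + U{\left(-10 \right)}\right)^{2} = \left(10^{2} + \left(5 - -40\right)\right)^{2} = \left(100 + \left(5 + 40\right)\right)^{2} = \left(100 + 45\right)^{2} = 145^{2} = 21025$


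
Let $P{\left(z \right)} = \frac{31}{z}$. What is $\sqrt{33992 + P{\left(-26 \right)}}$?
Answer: $\frac{\sqrt{22977786}}{26} \approx 184.37$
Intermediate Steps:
$\sqrt{33992 + P{\left(-26 \right)}} = \sqrt{33992 + \frac{31}{-26}} = \sqrt{33992 + 31 \left(- \frac{1}{26}\right)} = \sqrt{33992 - \frac{31}{26}} = \sqrt{\frac{883761}{26}} = \frac{\sqrt{22977786}}{26}$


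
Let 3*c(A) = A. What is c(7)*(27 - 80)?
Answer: -371/3 ≈ -123.67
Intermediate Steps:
c(A) = A/3
c(7)*(27 - 80) = ((⅓)*7)*(27 - 80) = (7/3)*(-53) = -371/3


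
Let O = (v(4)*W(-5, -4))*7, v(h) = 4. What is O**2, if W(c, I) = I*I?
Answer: 200704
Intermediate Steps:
W(c, I) = I**2
O = 448 (O = (4*(-4)**2)*7 = (4*16)*7 = 64*7 = 448)
O**2 = 448**2 = 200704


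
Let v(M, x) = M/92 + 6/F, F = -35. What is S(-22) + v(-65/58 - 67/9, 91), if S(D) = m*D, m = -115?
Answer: 4252080571/1680840 ≈ 2529.7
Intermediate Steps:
v(M, x) = -6/35 + M/92 (v(M, x) = M/92 + 6/(-35) = M*(1/92) + 6*(-1/35) = M/92 - 6/35 = -6/35 + M/92)
S(D) = -115*D
S(-22) + v(-65/58 - 67/9, 91) = -115*(-22) + (-6/35 + (-65/58 - 67/9)/92) = 2530 + (-6/35 + (-65*1/58 - 67*⅑)/92) = 2530 + (-6/35 + (-65/58 - 67/9)/92) = 2530 + (-6/35 + (1/92)*(-4471/522)) = 2530 + (-6/35 - 4471/48024) = 2530 - 444629/1680840 = 4252080571/1680840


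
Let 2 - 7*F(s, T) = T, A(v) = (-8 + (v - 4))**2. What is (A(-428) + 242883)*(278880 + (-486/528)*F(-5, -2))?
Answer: 18745827017037/154 ≈ 1.2173e+11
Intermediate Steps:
A(v) = (-12 + v)**2 (A(v) = (-8 + (-4 + v))**2 = (-12 + v)**2)
F(s, T) = 2/7 - T/7
(A(-428) + 242883)*(278880 + (-486/528)*F(-5, -2)) = ((-12 - 428)**2 + 242883)*(278880 + (-486/528)*(2/7 - 1/7*(-2))) = ((-440)**2 + 242883)*(278880 + (-486*1/528)*(2/7 + 2/7)) = (193600 + 242883)*(278880 - 81/88*4/7) = 436483*(278880 - 81/154) = 436483*(42947439/154) = 18745827017037/154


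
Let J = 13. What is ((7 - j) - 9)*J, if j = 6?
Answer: -104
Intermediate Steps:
((7 - j) - 9)*J = ((7 - 1*6) - 9)*13 = ((7 - 6) - 9)*13 = (1 - 9)*13 = -8*13 = -104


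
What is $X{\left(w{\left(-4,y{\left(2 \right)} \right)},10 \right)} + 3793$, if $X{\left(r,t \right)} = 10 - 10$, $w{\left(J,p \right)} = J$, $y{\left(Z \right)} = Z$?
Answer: $3793$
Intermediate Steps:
$X{\left(r,t \right)} = 0$ ($X{\left(r,t \right)} = 10 - 10 = 0$)
$X{\left(w{\left(-4,y{\left(2 \right)} \right)},10 \right)} + 3793 = 0 + 3793 = 3793$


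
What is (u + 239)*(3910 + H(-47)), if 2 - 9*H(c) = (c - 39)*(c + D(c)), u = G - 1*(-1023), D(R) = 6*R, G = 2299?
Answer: 8187926/3 ≈ 2.7293e+6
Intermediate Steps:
u = 3322 (u = 2299 - 1*(-1023) = 2299 + 1023 = 3322)
H(c) = 2/9 - 7*c*(-39 + c)/9 (H(c) = 2/9 - (c - 39)*(c + 6*c)/9 = 2/9 - (-39 + c)*7*c/9 = 2/9 - 7*c*(-39 + c)/9)
(u + 239)*(3910 + H(-47)) = (3322 + 239)*(3910 + (2/9 - 7/9*(-47)**2 + (91/3)*(-47))) = 3561*(3910 + (2/9 - 7/9*2209 - 4277/3)) = 3561*(3910 + (2/9 - 15463/9 - 4277/3)) = 3561*(3910 - 28292/9) = 3561*(6898/9) = 8187926/3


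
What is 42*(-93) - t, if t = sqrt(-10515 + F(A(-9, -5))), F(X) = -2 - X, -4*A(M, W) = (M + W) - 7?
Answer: -3906 - I*sqrt(42089)/2 ≈ -3906.0 - 102.58*I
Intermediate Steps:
A(M, W) = 7/4 - M/4 - W/4 (A(M, W) = -((M + W) - 7)/4 = -(-7 + M + W)/4 = 7/4 - M/4 - W/4)
t = I*sqrt(42089)/2 (t = sqrt(-10515 + (-2 - (7/4 - 1/4*(-9) - 1/4*(-5)))) = sqrt(-10515 + (-2 - (7/4 + 9/4 + 5/4))) = sqrt(-10515 + (-2 - 1*21/4)) = sqrt(-10515 + (-2 - 21/4)) = sqrt(-10515 - 29/4) = sqrt(-42089/4) = I*sqrt(42089)/2 ≈ 102.58*I)
42*(-93) - t = 42*(-93) - I*sqrt(42089)/2 = -3906 - I*sqrt(42089)/2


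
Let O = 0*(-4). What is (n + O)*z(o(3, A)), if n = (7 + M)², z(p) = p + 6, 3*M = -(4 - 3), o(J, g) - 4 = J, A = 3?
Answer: 5200/9 ≈ 577.78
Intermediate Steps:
O = 0
o(J, g) = 4 + J
M = -⅓ (M = (-(4 - 3))/3 = (-1*1)/3 = (⅓)*(-1) = -⅓ ≈ -0.33333)
z(p) = 6 + p
n = 400/9 (n = (7 - ⅓)² = (20/3)² = 400/9 ≈ 44.444)
(n + O)*z(o(3, A)) = (400/9 + 0)*(6 + (4 + 3)) = 400*(6 + 7)/9 = (400/9)*13 = 5200/9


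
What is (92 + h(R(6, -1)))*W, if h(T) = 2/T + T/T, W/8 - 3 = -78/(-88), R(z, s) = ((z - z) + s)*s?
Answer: 32490/11 ≈ 2953.6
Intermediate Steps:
R(z, s) = s² (R(z, s) = (0 + s)*s = s*s = s²)
W = 342/11 (W = 24 + 8*(-78/(-88)) = 24 + 8*(-78*(-1/88)) = 24 + 8*(39/44) = 24 + 78/11 = 342/11 ≈ 31.091)
h(T) = 1 + 2/T (h(T) = 2/T + 1 = 1 + 2/T)
(92 + h(R(6, -1)))*W = (92 + (2 + (-1)²)/((-1)²))*(342/11) = (92 + (2 + 1)/1)*(342/11) = (92 + 1*3)*(342/11) = (92 + 3)*(342/11) = 95*(342/11) = 32490/11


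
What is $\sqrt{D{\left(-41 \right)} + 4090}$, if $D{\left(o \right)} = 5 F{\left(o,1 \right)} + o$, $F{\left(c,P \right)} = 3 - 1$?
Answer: $3 \sqrt{451} \approx 63.71$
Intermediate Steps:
$F{\left(c,P \right)} = 2$
$D{\left(o \right)} = 10 + o$ ($D{\left(o \right)} = 5 \cdot 2 + o = 10 + o$)
$\sqrt{D{\left(-41 \right)} + 4090} = \sqrt{\left(10 - 41\right) + 4090} = \sqrt{-31 + 4090} = \sqrt{4059} = 3 \sqrt{451}$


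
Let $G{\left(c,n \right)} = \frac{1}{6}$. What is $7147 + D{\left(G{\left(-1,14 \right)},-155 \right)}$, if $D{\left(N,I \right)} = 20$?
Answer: $7167$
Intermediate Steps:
$G{\left(c,n \right)} = \frac{1}{6}$
$7147 + D{\left(G{\left(-1,14 \right)},-155 \right)} = 7147 + 20 = 7167$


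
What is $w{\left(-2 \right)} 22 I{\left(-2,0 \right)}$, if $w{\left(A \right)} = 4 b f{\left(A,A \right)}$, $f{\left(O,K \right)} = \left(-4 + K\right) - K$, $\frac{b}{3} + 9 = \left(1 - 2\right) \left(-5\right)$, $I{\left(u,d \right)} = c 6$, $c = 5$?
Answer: $126720$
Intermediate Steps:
$I{\left(u,d \right)} = 30$ ($I{\left(u,d \right)} = 5 \cdot 6 = 30$)
$b = -12$ ($b = -27 + 3 \left(1 - 2\right) \left(-5\right) = -27 + 3 \left(\left(-1\right) \left(-5\right)\right) = -27 + 3 \cdot 5 = -27 + 15 = -12$)
$f{\left(O,K \right)} = -4$
$w{\left(A \right)} = 192$ ($w{\left(A \right)} = 4 \left(-12\right) \left(-4\right) = \left(-48\right) \left(-4\right) = 192$)
$w{\left(-2 \right)} 22 I{\left(-2,0 \right)} = 192 \cdot 22 \cdot 30 = 4224 \cdot 30 = 126720$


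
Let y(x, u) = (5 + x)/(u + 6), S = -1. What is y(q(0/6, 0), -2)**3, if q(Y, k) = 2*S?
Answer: 27/64 ≈ 0.42188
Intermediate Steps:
q(Y, k) = -2 (q(Y, k) = 2*(-1) = -2)
y(x, u) = (5 + x)/(6 + u)
y(q(0/6, 0), -2)**3 = ((5 - 2)/(6 - 2))**3 = (3/4)**3 = 27/64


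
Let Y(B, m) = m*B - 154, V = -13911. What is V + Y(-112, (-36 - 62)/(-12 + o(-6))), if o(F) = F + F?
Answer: -43567/3 ≈ -14522.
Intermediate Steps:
o(F) = 2*F
Y(B, m) = -154 + B*m (Y(B, m) = B*m - 154 = -154 + B*m)
V + Y(-112, (-36 - 62)/(-12 + o(-6))) = -13911 + (-154 - 112*(-36 - 62)/(-12 + 2*(-6))) = -13911 + (-154 - (-10976)/(-12 - 12)) = -13911 + (-154 - (-10976)/(-24)) = -13911 + (-154 - (-10976)*(-1)/24) = -13911 + (-154 - 112*49/12) = -13911 + (-154 - 1372/3) = -13911 - 1834/3 = -43567/3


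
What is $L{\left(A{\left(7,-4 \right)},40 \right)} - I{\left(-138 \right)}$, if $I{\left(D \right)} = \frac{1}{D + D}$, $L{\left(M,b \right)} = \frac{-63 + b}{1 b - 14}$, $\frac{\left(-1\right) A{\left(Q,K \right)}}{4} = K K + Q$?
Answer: $- \frac{3161}{3588} \approx -0.88099$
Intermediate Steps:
$A{\left(Q,K \right)} = - 4 Q - 4 K^{2}$ ($A{\left(Q,K \right)} = - 4 \left(K K + Q\right) = - 4 \left(K^{2} + Q\right) = - 4 \left(Q + K^{2}\right) = - 4 Q - 4 K^{2}$)
$L{\left(M,b \right)} = \frac{-63 + b}{-14 + b}$ ($L{\left(M,b \right)} = \frac{-63 + b}{b - 14} = \frac{-63 + b}{-14 + b}$)
$I{\left(D \right)} = \frac{1}{2 D}$
$L{\left(A{\left(7,-4 \right)},40 \right)} - I{\left(-138 \right)} = \frac{-63 + 40}{-14 + 40} - \frac{1}{2 \left(-138\right)} = \frac{1}{26} \left(-23\right) - \frac{1}{2} \left(- \frac{1}{138}\right) = \frac{1}{26} \left(-23\right) - - \frac{1}{276} = - \frac{23}{26} + \frac{1}{276} = - \frac{3161}{3588}$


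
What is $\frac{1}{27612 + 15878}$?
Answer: $\frac{1}{43490} \approx 2.2994 \cdot 10^{-5}$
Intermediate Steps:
$\frac{1}{27612 + 15878} = \frac{1}{43490}$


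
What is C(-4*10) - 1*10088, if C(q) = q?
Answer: -10128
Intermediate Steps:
C(-4*10) - 1*10088 = -4*10 - 1*10088 = -40 - 10088 = -10128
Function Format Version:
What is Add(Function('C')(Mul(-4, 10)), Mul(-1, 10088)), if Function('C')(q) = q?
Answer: -10128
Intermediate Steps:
Add(Function('C')(Mul(-4, 10)), Mul(-1, 10088)) = Add(Mul(-4, 10), Mul(-1, 10088)) = Add(-40, -10088) = -10128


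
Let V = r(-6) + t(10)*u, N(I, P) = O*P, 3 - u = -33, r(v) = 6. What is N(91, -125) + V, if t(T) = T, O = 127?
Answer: -15509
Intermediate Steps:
u = 36 (u = 3 - 1*(-33) = 3 + 33 = 36)
N(I, P) = 127*P
V = 366 (V = 6 + 10*36 = 6 + 360 = 366)
N(91, -125) + V = 127*(-125) + 366 = -15875 + 366 = -15509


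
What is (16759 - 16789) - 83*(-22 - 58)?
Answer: 6610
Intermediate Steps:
(16759 - 16789) - 83*(-22 - 58) = -30 - 83*(-80) = -30 + 6640 = 6610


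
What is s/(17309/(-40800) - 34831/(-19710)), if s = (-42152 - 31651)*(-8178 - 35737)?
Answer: 86878524294972000/35998147 ≈ 2.4134e+9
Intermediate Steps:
s = 3241058745 (s = -73803*(-43915) = 3241058745)
s/(17309/(-40800) - 34831/(-19710)) = 3241058745/(17309/(-40800) - 34831/(-19710)) = 3241058745/(17309*(-1/40800) - 34831*(-1/19710)) = 3241058745/(-17309/40800 + 34831/19710) = 3241058745/(35998147/26805600) = 3241058745*(26805600/35998147) = 86878524294972000/35998147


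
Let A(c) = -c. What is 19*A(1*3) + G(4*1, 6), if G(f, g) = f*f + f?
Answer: -37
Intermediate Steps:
G(f, g) = f + f² (G(f, g) = f² + f = f + f²)
19*A(1*3) + G(4*1, 6) = 19*(-3) + (4*1)*(1 + 4*1) = 19*(-1*3) + 4*(1 + 4) = 19*(-3) + 4*5 = -57 + 20 = -37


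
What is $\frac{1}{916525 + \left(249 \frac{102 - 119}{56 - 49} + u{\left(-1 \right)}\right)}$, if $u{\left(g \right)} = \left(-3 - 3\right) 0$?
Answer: $\frac{7}{6411442} \approx 1.0918 \cdot 10^{-6}$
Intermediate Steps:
$u{\left(g \right)} = 0$ ($u{\left(g \right)} = \left(-6\right) 0 = 0$)
$\frac{1}{916525 + \left(249 \frac{102 - 119}{56 - 49} + u{\left(-1 \right)}\right)} = \frac{1}{916525 + \left(249 \frac{102 - 119}{56 - 49} + 0\right)} = \frac{1}{916525 + \left(249 \left(- \frac{17}{7}\right) + 0\right)} = \frac{1}{916525 + \left(- \frac{4233}{7} + 0\right)} = \frac{1}{916525 - \frac{4233}{7}} = \frac{1}{\frac{6411442}{7}} = \frac{7}{6411442}$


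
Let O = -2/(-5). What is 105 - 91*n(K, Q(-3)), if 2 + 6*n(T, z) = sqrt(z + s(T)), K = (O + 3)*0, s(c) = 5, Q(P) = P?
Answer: 406/3 - 91*sqrt(2)/6 ≈ 113.88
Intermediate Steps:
O = 2/5 (O = -2*(-1/5) = 2/5 ≈ 0.40000)
K = 0 (K = (2/5 + 3)*0 = (17/5)*0 = 0)
n(T, z) = -1/3 + sqrt(5 + z)/6 (n(T, z) = -1/3 + sqrt(z + 5)/6 = -1/3 + sqrt(5 + z)/6)
105 - 91*n(K, Q(-3)) = 105 - 91*(-1/3 + sqrt(5 - 3)/6) = 105 - 91*(-1/3 + sqrt(2)/6) = 105 + (91/3 - 91*sqrt(2)/6) = 406/3 - 91*sqrt(2)/6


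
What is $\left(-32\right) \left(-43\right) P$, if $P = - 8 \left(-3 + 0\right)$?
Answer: $33024$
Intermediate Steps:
$P = 24$ ($P = \left(-8\right) \left(-3\right) = 24$)
$\left(-32\right) \left(-43\right) P = \left(-32\right) \left(-43\right) 24 = 1376 \cdot 24 = 33024$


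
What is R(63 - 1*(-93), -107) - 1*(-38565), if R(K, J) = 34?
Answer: 38599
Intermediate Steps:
R(63 - 1*(-93), -107) - 1*(-38565) = 34 - 1*(-38565) = 34 + 38565 = 38599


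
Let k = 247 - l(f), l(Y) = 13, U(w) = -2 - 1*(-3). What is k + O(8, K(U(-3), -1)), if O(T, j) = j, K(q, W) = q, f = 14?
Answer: 235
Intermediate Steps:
U(w) = 1 (U(w) = -2 + 3 = 1)
k = 234 (k = 247 - 1*13 = 247 - 13 = 234)
k + O(8, K(U(-3), -1)) = 234 + 1 = 235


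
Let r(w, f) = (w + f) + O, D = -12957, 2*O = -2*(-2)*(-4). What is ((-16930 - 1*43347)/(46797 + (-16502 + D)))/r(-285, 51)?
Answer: 60277/4195796 ≈ 0.014366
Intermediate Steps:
O = -8 (O = (-2*(-2)*(-4))/2 = (4*(-4))/2 = (½)*(-16) = -8)
r(w, f) = -8 + f + w (r(w, f) = (w + f) - 8 = (f + w) - 8 = -8 + f + w)
((-16930 - 1*43347)/(46797 + (-16502 + D)))/r(-285, 51) = ((-16930 - 1*43347)/(46797 + (-16502 - 12957)))/(-8 + 51 - 285) = ((-16930 - 43347)/(46797 - 29459))/(-242) = -60277/17338*(-1/242) = 60277/4195796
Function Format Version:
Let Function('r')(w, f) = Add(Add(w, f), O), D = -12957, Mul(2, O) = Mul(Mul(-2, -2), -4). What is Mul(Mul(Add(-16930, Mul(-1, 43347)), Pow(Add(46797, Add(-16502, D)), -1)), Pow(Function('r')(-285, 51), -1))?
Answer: Rational(60277, 4195796) ≈ 0.014366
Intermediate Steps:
O = -8 (O = Mul(Rational(1, 2), Mul(Mul(-2, -2), -4)) = Mul(Rational(1, 2), Mul(4, -4)) = Mul(Rational(1, 2), -16) = -8)
Function('r')(w, f) = Add(-8, f, w) (Function('r')(w, f) = Add(Add(w, f), -8) = Add(Add(f, w), -8) = Add(-8, f, w))
Mul(Mul(Add(-16930, Mul(-1, 43347)), Pow(Add(46797, Add(-16502, D)), -1)), Pow(Function('r')(-285, 51), -1)) = Mul(Mul(Add(-16930, Mul(-1, 43347)), Pow(Add(46797, Add(-16502, -12957)), -1)), Pow(Add(-8, 51, -285), -1)) = Mul(Mul(Add(-16930, -43347), Pow(Add(46797, -29459), -1)), Pow(-242, -1)) = Mul(Mul(-60277, Pow(17338, -1)), Rational(-1, 242)) = Mul(Mul(-60277, Rational(1, 17338)), Rational(-1, 242)) = Mul(Rational(-60277, 17338), Rational(-1, 242)) = Rational(60277, 4195796)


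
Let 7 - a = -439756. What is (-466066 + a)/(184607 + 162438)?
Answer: -26303/347045 ≈ -0.075791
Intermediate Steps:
a = 439763 (a = 7 - 1*(-439756) = 7 + 439756 = 439763)
(-466066 + a)/(184607 + 162438) = (-466066 + 439763)/(184607 + 162438) = -26303/347045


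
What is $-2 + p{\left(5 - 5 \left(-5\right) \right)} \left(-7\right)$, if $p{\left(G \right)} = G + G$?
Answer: $-422$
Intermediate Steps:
$p{\left(G \right)} = 2 G$
$-2 + p{\left(5 - 5 \left(-5\right) \right)} \left(-7\right) = -2 + 2 \left(5 - 5 \left(-5\right)\right) \left(-7\right) = -2 + 2 \left(5 - -25\right) \left(-7\right) = -2 + 2 \left(5 + 25\right) \left(-7\right) = -2 + 2 \cdot 30 \left(-7\right) = -2 + 60 \left(-7\right) = -2 - 420 = -422$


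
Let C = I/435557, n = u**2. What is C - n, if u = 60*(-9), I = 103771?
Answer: -127008317429/435557 ≈ -2.9160e+5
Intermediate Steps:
u = -540
n = 291600 (n = (-540)**2 = 291600)
C = 103771/435557 ≈ 0.23825
C - n = 103771/435557 - 1*291600 = 103771/435557 - 291600 = -127008317429/435557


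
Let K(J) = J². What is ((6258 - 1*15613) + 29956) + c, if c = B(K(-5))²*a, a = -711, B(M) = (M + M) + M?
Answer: -3978774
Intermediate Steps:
B(M) = 3*M (B(M) = 2*M + M = 3*M)
c = -3999375 (c = (3*(-5)²)²*(-711) = (3*25)²*(-711) = 75²*(-711) = 5625*(-711) = -3999375)
((6258 - 1*15613) + 29956) + c = ((6258 - 1*15613) + 29956) - 3999375 = ((6258 - 15613) + 29956) - 3999375 = (-9355 + 29956) - 3999375 = 20601 - 3999375 = -3978774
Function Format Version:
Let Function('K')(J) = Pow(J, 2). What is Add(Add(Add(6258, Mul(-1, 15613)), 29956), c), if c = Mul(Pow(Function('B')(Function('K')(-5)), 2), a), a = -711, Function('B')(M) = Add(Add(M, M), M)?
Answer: -3978774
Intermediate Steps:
Function('B')(M) = Mul(3, M) (Function('B')(M) = Add(Mul(2, M), M) = Mul(3, M))
c = -3999375 (c = Mul(Pow(Mul(3, Pow(-5, 2)), 2), -711) = Mul(Pow(Mul(3, 25), 2), -711) = Mul(Pow(75, 2), -711) = Mul(5625, -711) = -3999375)
Add(Add(Add(6258, Mul(-1, 15613)), 29956), c) = Add(Add(Add(6258, Mul(-1, 15613)), 29956), -3999375) = Add(Add(Add(6258, -15613), 29956), -3999375) = Add(Add(-9355, 29956), -3999375) = Add(20601, -3999375) = -3978774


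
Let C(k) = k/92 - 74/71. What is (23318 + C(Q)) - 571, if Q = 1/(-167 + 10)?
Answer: 23326525501/1025524 ≈ 22746.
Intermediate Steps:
Q = -1/157 (Q = 1/(-157) = -1/157 ≈ -0.0063694)
C(k) = -74/71 + k/92 (C(k) = k*(1/92) - 74*1/71 = k/92 - 74/71 = -74/71 + k/92)
(23318 + C(Q)) - 571 = (23318 + (-74/71 + (1/92)*(-1/157))) - 571 = (23318 + (-74/71 - 1/14444)) - 571 = (23318 - 1068927/1025524) - 571 = 23912099705/1025524 - 571 = 23326525501/1025524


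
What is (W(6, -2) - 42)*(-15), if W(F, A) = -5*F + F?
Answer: 990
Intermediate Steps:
W(F, A) = -4*F
(W(6, -2) - 42)*(-15) = (-4*6 - 42)*(-15) = (-24 - 42)*(-15) = -66*(-15) = 990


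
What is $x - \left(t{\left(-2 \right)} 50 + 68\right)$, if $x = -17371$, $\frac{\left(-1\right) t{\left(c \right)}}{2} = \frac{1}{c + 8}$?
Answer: $- \frac{52267}{3} \approx -17422.0$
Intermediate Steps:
$t{\left(c \right)} = - \frac{2}{8 + c}$ ($t{\left(c \right)} = - \frac{2}{c + 8} = - \frac{2}{8 + c}$)
$x - \left(t{\left(-2 \right)} 50 + 68\right) = -17371 - \left(- \frac{2}{8 - 2} \cdot 50 + 68\right) = -17371 - \left(- \frac{2}{6} \cdot 50 + 68\right) = -17371 - \left(\left(-2\right) \frac{1}{6} \cdot 50 + 68\right) = -17371 - \left(\left(- \frac{1}{3}\right) 50 + 68\right) = -17371 - \left(- \frac{50}{3} + 68\right) = -17371 - \frac{154}{3} = - \frac{52267}{3}$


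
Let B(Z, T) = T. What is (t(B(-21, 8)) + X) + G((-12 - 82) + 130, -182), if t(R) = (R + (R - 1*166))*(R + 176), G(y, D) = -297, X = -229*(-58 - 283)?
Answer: 50192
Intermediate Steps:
X = 78089 (X = -229*(-341) = 78089)
t(R) = (-166 + 2*R)*(176 + R) (t(R) = (R + (R - 166))*(176 + R) = (R + (-166 + R))*(176 + R) = (-166 + 2*R)*(176 + R))
(t(B(-21, 8)) + X) + G((-12 - 82) + 130, -182) = ((-29216 + 2*8**2 + 186*8) + 78089) - 297 = ((-29216 + 2*64 + 1488) + 78089) - 297 = ((-29216 + 128 + 1488) + 78089) - 297 = (-27600 + 78089) - 297 = 50489 - 297 = 50192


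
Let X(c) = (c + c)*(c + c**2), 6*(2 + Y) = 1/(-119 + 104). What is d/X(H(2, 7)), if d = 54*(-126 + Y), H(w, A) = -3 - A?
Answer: 11521/3000 ≈ 3.8403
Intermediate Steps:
Y = -181/90 (Y = -2 + 1/(6*(-119 + 104)) = -2 + (1/6)/(-15) = -2 + (1/6)*(-1/15) = -2 - 1/90 = -181/90 ≈ -2.0111)
X(c) = 2*c*(c + c**2) (X(c) = (2*c)*(c + c**2) = 2*c*(c + c**2))
d = -34563/5 (d = 54*(-126 - 181/90) = 54*(-11521/90) = -34563/5 ≈ -6912.6)
d/X(H(2, 7)) = -34563*1/(2*(1 + (-3 - 1*7))*(-3 - 1*7)**2)/5 = -34563*1/(2*(1 + (-3 - 7))*(-3 - 7)**2)/5 = -34563*1/(200*(1 - 10))/5 = -34563/(5*(2*100*(-9))) = -34563/5/(-1800) = -34563/5*(-1/1800) = 11521/3000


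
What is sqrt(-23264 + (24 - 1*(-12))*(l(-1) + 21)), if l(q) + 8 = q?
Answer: 4*I*sqrt(1427) ≈ 151.1*I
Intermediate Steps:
l(q) = -8 + q
sqrt(-23264 + (24 - 1*(-12))*(l(-1) + 21)) = sqrt(-23264 + (24 - 1*(-12))*((-8 - 1) + 21)) = sqrt(-23264 + (24 + 12)*(-9 + 21)) = sqrt(-23264 + 36*12) = sqrt(-23264 + 432) = sqrt(-22832) = 4*I*sqrt(1427)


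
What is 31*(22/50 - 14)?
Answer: -10509/25 ≈ -420.36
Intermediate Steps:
31*(22/50 - 14) = 31*(22*(1/50) - 14) = 31*(11/25 - 14) = 31*(-339/25) = -10509/25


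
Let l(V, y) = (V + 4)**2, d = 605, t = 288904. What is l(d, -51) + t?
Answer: 659785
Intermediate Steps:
l(V, y) = (4 + V)**2
l(d, -51) + t = (4 + 605)**2 + 288904 = 609**2 + 288904 = 370881 + 288904 = 659785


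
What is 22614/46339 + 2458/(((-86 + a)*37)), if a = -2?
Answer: -20135039/75439892 ≈ -0.26690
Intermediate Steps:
22614/46339 + 2458/(((-86 + a)*37)) = 22614/46339 + 2458/(((-86 - 2)*37)) = 22614*(1/46339) + 2458/((-88*37)) = 22614/46339 + 2458/(-3256) = 22614/46339 + 2458*(-1/3256) = 22614/46339 - 1229/1628 = -20135039/75439892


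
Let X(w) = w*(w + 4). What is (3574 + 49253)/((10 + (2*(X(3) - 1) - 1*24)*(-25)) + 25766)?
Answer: 52827/25376 ≈ 2.0818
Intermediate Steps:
X(w) = w*(4 + w)
(3574 + 49253)/((10 + (2*(X(3) - 1) - 1*24)*(-25)) + 25766) = (3574 + 49253)/((10 + (2*(3*(4 + 3) - 1) - 1*24)*(-25)) + 25766) = 52827/((10 + (2*(3*7 - 1) - 24)*(-25)) + 25766) = 52827/((10 + (2*(21 - 1) - 24)*(-25)) + 25766) = 52827/((10 + (2*20 - 24)*(-25)) + 25766) = 52827/((10 + (40 - 24)*(-25)) + 25766) = 52827/((10 + 16*(-25)) + 25766) = 52827/((10 - 400) + 25766) = 52827/(-390 + 25766) = 52827/25376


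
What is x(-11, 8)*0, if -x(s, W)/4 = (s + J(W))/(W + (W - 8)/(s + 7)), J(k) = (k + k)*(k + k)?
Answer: 0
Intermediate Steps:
J(k) = 4*k² (J(k) = (2*k)*(2*k) = 4*k²)
x(s, W) = -4*(s + 4*W²)/(W + (-8 + W)/(7 + s)) (x(s, W) = -4*(s + 4*W²)/(W + (W - 8)/(s + 7)) = -4*(s + 4*W²)/(W + (-8 + W)/(7 + s)))
x(-11, 8)*0 = (4*(-1*(-11)² - 28*8² - 7*(-11) - 4*(-11)*8²)/(-8 + 8*8 + 8*(-11)))*0 = (4*(-1*121 - 28*64 + 77 - 4*(-11)*64)/(-8 + 64 - 88))*0 = (4*(-121 - 1792 + 77 + 2816)/(-32))*0 = (4*(-1/32)*980)*0 = -245/2*0 = 0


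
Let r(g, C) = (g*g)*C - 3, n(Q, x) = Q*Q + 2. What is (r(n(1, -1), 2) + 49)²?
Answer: 4096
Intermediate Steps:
n(Q, x) = 2 + Q² (n(Q, x) = Q² + 2 = 2 + Q²)
r(g, C) = -3 + C*g² (r(g, C) = g²*C - 3 = C*g² - 3 = -3 + C*g²)
(r(n(1, -1), 2) + 49)² = ((-3 + 2*(2 + 1²)²) + 49)² = ((-3 + 2*(2 + 1)²) + 49)² = ((-3 + 2*3²) + 49)² = ((-3 + 2*9) + 49)² = ((-3 + 18) + 49)² = (15 + 49)² = 64² = 4096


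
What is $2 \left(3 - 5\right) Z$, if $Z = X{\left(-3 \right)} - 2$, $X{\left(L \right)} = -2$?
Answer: $16$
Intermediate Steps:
$Z = -4$ ($Z = -2 - 2 = -4$)
$2 \left(3 - 5\right) Z = 2 \left(3 - 5\right) \left(-4\right) = 2 \left(-2\right) \left(-4\right) = \left(-4\right) \left(-4\right) = 16$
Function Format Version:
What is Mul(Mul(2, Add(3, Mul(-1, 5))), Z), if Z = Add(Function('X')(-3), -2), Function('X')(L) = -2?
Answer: 16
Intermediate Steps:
Z = -4 (Z = Add(-2, -2) = -4)
Mul(Mul(2, Add(3, Mul(-1, 5))), Z) = Mul(Mul(2, Add(3, Mul(-1, 5))), -4) = Mul(Mul(2, Add(3, -5)), -4) = Mul(Mul(2, -2), -4) = Mul(-4, -4) = 16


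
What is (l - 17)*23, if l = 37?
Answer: 460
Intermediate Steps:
(l - 17)*23 = (37 - 17)*23 = 20*23 = 460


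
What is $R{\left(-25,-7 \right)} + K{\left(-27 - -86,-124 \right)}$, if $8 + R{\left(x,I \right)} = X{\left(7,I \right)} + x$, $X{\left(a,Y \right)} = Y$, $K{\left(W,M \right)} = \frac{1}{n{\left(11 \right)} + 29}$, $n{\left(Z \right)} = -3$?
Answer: $- \frac{1039}{26} \approx -39.962$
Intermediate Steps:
$K{\left(W,M \right)} = \frac{1}{26}$ ($K{\left(W,M \right)} = \frac{1}{-3 + 29} = \frac{1}{26}$)
$R{\left(x,I \right)} = -8 + I + x$ ($R{\left(x,I \right)} = -8 + \left(I + x\right) = -8 + I + x$)
$R{\left(-25,-7 \right)} + K{\left(-27 - -86,-124 \right)} = \left(-8 - 7 - 25\right) + \frac{1}{26} = -40 + \frac{1}{26} = - \frac{1039}{26}$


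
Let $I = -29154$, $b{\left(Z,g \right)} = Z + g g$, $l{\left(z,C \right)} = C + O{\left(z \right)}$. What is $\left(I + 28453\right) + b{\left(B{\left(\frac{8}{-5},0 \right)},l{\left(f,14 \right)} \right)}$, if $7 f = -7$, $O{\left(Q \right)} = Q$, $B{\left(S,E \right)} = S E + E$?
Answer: $-532$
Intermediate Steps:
$B{\left(S,E \right)} = E + E S$ ($B{\left(S,E \right)} = E S + E = E + E S$)
$f = -1$ ($f = \frac{1}{7} \left(-7\right) = -1$)
$l{\left(z,C \right)} = C + z$
$b{\left(Z,g \right)} = Z + g^{2}$
$\left(I + 28453\right) + b{\left(B{\left(\frac{8}{-5},0 \right)},l{\left(f,14 \right)} \right)} = \left(-29154 + 28453\right) + \left(0 \left(1 + \frac{8}{-5}\right) + \left(14 - 1\right)^{2}\right) = -701 + \left(0 \left(1 + 8 \left(- \frac{1}{5}\right)\right) + 13^{2}\right) = -701 + \left(0 \left(1 - \frac{8}{5}\right) + 169\right) = -701 + \left(0 \left(- \frac{3}{5}\right) + 169\right) = -701 + \left(0 + 169\right) = -701 + 169 = -532$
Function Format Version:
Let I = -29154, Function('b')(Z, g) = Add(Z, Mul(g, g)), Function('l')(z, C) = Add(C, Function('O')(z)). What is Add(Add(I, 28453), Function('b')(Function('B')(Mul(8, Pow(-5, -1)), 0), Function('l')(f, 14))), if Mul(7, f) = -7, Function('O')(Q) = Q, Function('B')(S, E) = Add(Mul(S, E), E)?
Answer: -532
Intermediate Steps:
Function('B')(S, E) = Add(E, Mul(E, S)) (Function('B')(S, E) = Add(Mul(E, S), E) = Add(E, Mul(E, S)))
f = -1 (f = Mul(Rational(1, 7), -7) = -1)
Function('l')(z, C) = Add(C, z)
Function('b')(Z, g) = Add(Z, Pow(g, 2))
Add(Add(I, 28453), Function('b')(Function('B')(Mul(8, Pow(-5, -1)), 0), Function('l')(f, 14))) = Add(Add(-29154, 28453), Add(Mul(0, Add(1, Mul(8, Pow(-5, -1)))), Pow(Add(14, -1), 2))) = Add(-701, Add(Mul(0, Add(1, Mul(8, Rational(-1, 5)))), Pow(13, 2))) = Add(-701, Add(Mul(0, Add(1, Rational(-8, 5))), 169)) = Add(-701, Add(Mul(0, Rational(-3, 5)), 169)) = Add(-701, Add(0, 169)) = Add(-701, 169) = -532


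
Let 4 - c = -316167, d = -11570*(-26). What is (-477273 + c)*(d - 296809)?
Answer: -646180122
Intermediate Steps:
d = 300820
c = 316171 (c = 4 - 1*(-316167) = 4 + 316167 = 316171)
(-477273 + c)*(d - 296809) = (-477273 + 316171)*(300820 - 296809) = -161102*4011 = -646180122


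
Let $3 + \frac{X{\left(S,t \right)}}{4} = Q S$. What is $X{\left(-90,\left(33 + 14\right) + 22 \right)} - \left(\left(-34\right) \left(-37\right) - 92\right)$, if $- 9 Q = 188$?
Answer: $6342$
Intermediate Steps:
$Q = - \frac{188}{9}$ ($Q = \left(- \frac{1}{9}\right) 188 = - \frac{188}{9} \approx -20.889$)
$X{\left(S,t \right)} = -12 - \frac{752 S}{9}$ ($X{\left(S,t \right)} = -12 + 4 \left(- \frac{188 S}{9}\right) = -12 - \frac{752 S}{9}$)
$X{\left(-90,\left(33 + 14\right) + 22 \right)} - \left(\left(-34\right) \left(-37\right) - 92\right) = \left(-12 - -7520\right) - \left(\left(-34\right) \left(-37\right) - 92\right) = \left(-12 + 7520\right) - \left(1258 - 92\right) = 7508 - 1166 = 6342$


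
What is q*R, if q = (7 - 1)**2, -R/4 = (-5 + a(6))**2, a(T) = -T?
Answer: -17424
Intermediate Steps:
R = -484 (R = -4*(-5 - 1*6)**2 = -4*(-5 - 6)**2 = -4*(-11)**2 = -4*121 = -484)
q = 36 (q = 6**2 = 36)
q*R = 36*(-484) = -17424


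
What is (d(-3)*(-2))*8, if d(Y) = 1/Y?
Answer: 16/3 ≈ 5.3333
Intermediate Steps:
(d(-3)*(-2))*8 = (-2/(-3))*8 = -1/3*(-2)*8 = (2/3)*8 = 16/3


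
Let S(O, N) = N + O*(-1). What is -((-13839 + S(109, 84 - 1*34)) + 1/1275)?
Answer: 17719949/1275 ≈ 13898.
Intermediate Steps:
S(O, N) = N - O
-((-13839 + S(109, 84 - 1*34)) + 1/1275) = -((-13839 + ((84 - 1*34) - 1*109)) + 1/1275) = -((-13839 + ((84 - 34) - 109)) + 1/1275) = -((-13839 + (50 - 109)) + 1/1275) = -((-13839 - 59) + 1/1275) = -(-13898 + 1/1275) = -1*(-17719949/1275) = 17719949/1275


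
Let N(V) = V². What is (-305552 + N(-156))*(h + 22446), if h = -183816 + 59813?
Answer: 28559453312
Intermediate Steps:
h = -124003
(-305552 + N(-156))*(h + 22446) = (-305552 + (-156)²)*(-124003 + 22446) = (-305552 + 24336)*(-101557) = -281216*(-101557) = 28559453312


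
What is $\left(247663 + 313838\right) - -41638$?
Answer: $603139$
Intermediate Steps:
$\left(247663 + 313838\right) - -41638 = 561501 + 41638 = 603139$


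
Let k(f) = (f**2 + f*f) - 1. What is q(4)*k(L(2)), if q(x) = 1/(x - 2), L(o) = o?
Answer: 7/2 ≈ 3.5000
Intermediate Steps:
k(f) = -1 + 2*f**2 (k(f) = (f**2 + f**2) - 1 = 2*f**2 - 1 = -1 + 2*f**2)
q(x) = 1/(-2 + x)
q(4)*k(L(2)) = (-1 + 2*2**2)/(-2 + 4) = (-1 + 2*4)/2 = (-1 + 8)/2 = (1/2)*7 = 7/2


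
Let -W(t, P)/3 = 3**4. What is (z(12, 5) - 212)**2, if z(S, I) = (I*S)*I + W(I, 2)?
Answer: 24025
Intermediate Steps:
W(t, P) = -243 (W(t, P) = -3*3**4 = -3*81 = -243)
z(S, I) = -243 + S*I**2 (z(S, I) = (I*S)*I - 243 = S*I**2 - 243 = -243 + S*I**2)
(z(12, 5) - 212)**2 = ((-243 + 12*5**2) - 212)**2 = ((-243 + 12*25) - 212)**2 = ((-243 + 300) - 212)**2 = (57 - 212)**2 = (-155)**2 = 24025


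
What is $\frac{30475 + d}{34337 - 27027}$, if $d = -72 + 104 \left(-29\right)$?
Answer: $\frac{1611}{430} \approx 3.7465$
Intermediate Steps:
$d = -3088$ ($d = -72 - 3016 = -3088$)
$\frac{30475 + d}{34337 - 27027} = \frac{30475 - 3088}{34337 - 27027} = \frac{27387}{7310} = 27387 \cdot \frac{1}{7310} = \frac{1611}{430}$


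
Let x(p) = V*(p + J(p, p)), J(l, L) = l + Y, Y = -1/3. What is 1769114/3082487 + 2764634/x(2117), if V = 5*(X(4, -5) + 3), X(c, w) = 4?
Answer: 26352278186264/1370273358545 ≈ 19.231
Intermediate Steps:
Y = -1/3 (Y = -1*1/3 = -1/3 ≈ -0.33333)
J(l, L) = -1/3 + l (J(l, L) = l - 1/3 = -1/3 + l)
V = 35 (V = 5*(4 + 3) = 5*7 = 35)
x(p) = -35/3 + 70*p (x(p) = 35*(p + (-1/3 + p)) = 35*(-1/3 + 2*p) = -35/3 + 70*p)
1769114/3082487 + 2764634/x(2117) = 1769114/3082487 + 2764634/(-35/3 + 70*2117) = 1769114*(1/3082487) + 2764634/(-35/3 + 148190) = 1769114/3082487 + 2764634/(444535/3) = 1769114/3082487 + 2764634*(3/444535) = 1769114/3082487 + 8293902/444535 = 26352278186264/1370273358545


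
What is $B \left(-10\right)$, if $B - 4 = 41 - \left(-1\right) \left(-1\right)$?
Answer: $-440$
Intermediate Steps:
$B = 44$ ($B = 4 + \left(41 - \left(-1\right) \left(-1\right)\right) = 4 + \left(41 - 1\right) = 4 + 40 = 44$)
$B \left(-10\right) = 44 \left(-10\right) = -440$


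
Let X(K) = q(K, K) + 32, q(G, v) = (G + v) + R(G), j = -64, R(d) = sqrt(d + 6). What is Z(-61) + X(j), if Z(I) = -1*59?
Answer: -155 + I*sqrt(58) ≈ -155.0 + 7.6158*I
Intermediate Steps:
R(d) = sqrt(6 + d)
Z(I) = -59
q(G, v) = G + v + sqrt(6 + G) (q(G, v) = (G + v) + sqrt(6 + G) = G + v + sqrt(6 + G))
X(K) = 32 + sqrt(6 + K) + 2*K (X(K) = (K + K + sqrt(6 + K)) + 32 = (sqrt(6 + K) + 2*K) + 32 = 32 + sqrt(6 + K) + 2*K)
Z(-61) + X(j) = -59 + (32 + sqrt(6 - 64) + 2*(-64)) = -59 + (32 + sqrt(-58) - 128) = -59 + (32 + I*sqrt(58) - 128) = -59 + (-96 + I*sqrt(58)) = -155 + I*sqrt(58)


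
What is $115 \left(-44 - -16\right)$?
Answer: $-3220$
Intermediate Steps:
$115 \left(-44 - -16\right) = 115 \left(-44 + \left(-9 + 25\right)\right) = 115 \left(-44 + 16\right) = 115 \left(-28\right) = -3220$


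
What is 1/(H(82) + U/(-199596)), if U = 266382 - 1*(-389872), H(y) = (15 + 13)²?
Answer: 99798/77913505 ≈ 0.0012809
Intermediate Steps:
H(y) = 784 (H(y) = 28² = 784)
U = 656254 (U = 266382 + 389872 = 656254)
1/(H(82) + U/(-199596)) = 1/(784 + 656254/(-199596)) = 1/(784 + 656254*(-1/199596)) = 1/(784 - 328127/99798) = 1/(77913505/99798) = 99798/77913505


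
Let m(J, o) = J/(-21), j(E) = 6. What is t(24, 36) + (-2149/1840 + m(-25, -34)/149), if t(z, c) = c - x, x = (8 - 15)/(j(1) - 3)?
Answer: 71340193/1919120 ≈ 37.173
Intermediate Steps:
m(J, o) = -J/21 (m(J, o) = J*(-1/21) = -J/21)
x = -7/3 (x = (8 - 15)/(6 - 3) = -7/3 ≈ -2.3333)
t(z, c) = 7/3 + c (t(z, c) = c - 1*(-7/3) = c + 7/3 = 7/3 + c)
t(24, 36) + (-2149/1840 + m(-25, -34)/149) = (7/3 + 36) + (-2149/1840 - 1/21*(-25)/149) = 115/3 + (-2149*1/1840 + (25/21)*(1/149)) = 115/3 + (-2149/1840 + 25/3129) = 115/3 - 6678221/5757360 = 71340193/1919120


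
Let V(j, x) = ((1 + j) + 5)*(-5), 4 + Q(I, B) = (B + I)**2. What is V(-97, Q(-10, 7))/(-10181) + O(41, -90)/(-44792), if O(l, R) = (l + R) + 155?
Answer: -10729773/228013676 ≈ -0.047058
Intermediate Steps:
Q(I, B) = -4 + (B + I)**2
V(j, x) = -30 - 5*j (V(j, x) = (6 + j)*(-5) = -30 - 5*j)
O(l, R) = 155 + R + l (O(l, R) = (R + l) + 155 = 155 + R + l)
V(-97, Q(-10, 7))/(-10181) + O(41, -90)/(-44792) = (-30 - 5*(-97))/(-10181) + (155 - 90 + 41)/(-44792) = (-30 + 485)*(-1/10181) + 106*(-1/44792) = 455*(-1/10181) - 53/22396 = -455/10181 - 53/22396 = -10729773/228013676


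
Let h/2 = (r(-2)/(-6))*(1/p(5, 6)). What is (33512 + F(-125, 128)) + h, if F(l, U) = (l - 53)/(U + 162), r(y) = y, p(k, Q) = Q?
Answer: 43732504/1305 ≈ 33512.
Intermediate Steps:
F(l, U) = (-53 + l)/(162 + U)
h = ⅑ (h = 2*((-2/(-6))*(1/6)) = 2*((-2*(-⅙))*(1*(⅙))) = 2*((⅓)*(⅙)) = 2*(1/18) = ⅑ ≈ 0.11111)
(33512 + F(-125, 128)) + h = (33512 + (-53 - 125)/(162 + 128)) + ⅑ = (33512 - 178/290) + ⅑ = (33512 + (1/290)*(-178)) + ⅑ = (33512 - 89/145) + ⅑ = 4859151/145 + ⅑ = 43732504/1305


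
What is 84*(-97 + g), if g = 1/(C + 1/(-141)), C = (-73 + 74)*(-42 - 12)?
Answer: -62058864/7615 ≈ -8149.6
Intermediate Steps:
C = -54 (C = 1*(-54) = -54)
g = -141/7615 (g = 1/(-54 + 1/(-141)) = 1/(-54 - 1/141) = 1/(-7615/141) = -141/7615 ≈ -0.018516)
84*(-97 + g) = 84*(-97 - 141/7615) = 84*(-738796/7615) = -62058864/7615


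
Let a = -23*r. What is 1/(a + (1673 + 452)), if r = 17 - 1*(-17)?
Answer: 1/1343 ≈ 0.00074460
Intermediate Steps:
r = 34 (r = 17 + 17 = 34)
a = -782 (a = -23*34 = -782)
1/(a + (1673 + 452)) = 1/(-782 + (1673 + 452)) = 1/(-782 + 2125) = 1/1343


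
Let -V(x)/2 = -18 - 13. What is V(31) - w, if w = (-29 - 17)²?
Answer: -2054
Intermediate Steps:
V(x) = 62 (V(x) = -2*(-18 - 13) = -2*(-31) = 62)
w = 2116 (w = (-46)² = 2116)
V(31) - w = 62 - 1*2116 = 62 - 2116 = -2054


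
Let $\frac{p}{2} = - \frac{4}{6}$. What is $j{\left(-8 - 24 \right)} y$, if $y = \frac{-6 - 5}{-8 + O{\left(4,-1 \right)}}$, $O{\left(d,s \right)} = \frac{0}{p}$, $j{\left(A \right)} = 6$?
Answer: $\frac{33}{4} \approx 8.25$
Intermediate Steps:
$p = - \frac{4}{3}$ ($p = 2 \left(- \frac{4}{6}\right) = 2 \left(\left(-4\right) \frac{1}{6}\right) = 2 \left(- \frac{2}{3}\right) = - \frac{4}{3} \approx -1.3333$)
$O{\left(d,s \right)} = 0$ ($O{\left(d,s \right)} = \frac{0}{- \frac{4}{3}} = 0 \left(- \frac{3}{4}\right) = 0$)
$y = \frac{11}{8}$ ($y = \frac{-6 - 5}{-8 + 0} = - \frac{11}{-8} = \left(-11\right) \left(- \frac{1}{8}\right) = \frac{11}{8} \approx 1.375$)
$j{\left(-8 - 24 \right)} y = 6 \cdot \frac{11}{8} = \frac{33}{4}$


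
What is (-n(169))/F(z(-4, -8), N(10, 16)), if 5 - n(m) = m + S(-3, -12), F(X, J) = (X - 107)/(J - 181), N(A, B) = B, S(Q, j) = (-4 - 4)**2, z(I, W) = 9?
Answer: 18810/49 ≈ 383.88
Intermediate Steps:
S(Q, j) = 64 (S(Q, j) = (-8)**2 = 64)
F(X, J) = (-107 + X)/(-181 + J)
n(m) = -59 - m (n(m) = 5 - (m + 64) = 5 - (64 + m) = 5 + (-64 - m) = -59 - m)
(-n(169))/F(z(-4, -8), N(10, 16)) = (-(-59 - 1*169))/(((-107 + 9)/(-181 + 16))) = (-(-59 - 169))/((-98/(-165))) = (-1*(-228))/((-1/165*(-98))) = 228/(98/165) = 228*(165/98) = 18810/49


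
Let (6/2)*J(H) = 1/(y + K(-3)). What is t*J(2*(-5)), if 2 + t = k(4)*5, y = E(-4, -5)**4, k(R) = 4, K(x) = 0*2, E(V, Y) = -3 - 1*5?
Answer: 3/2048 ≈ 0.0014648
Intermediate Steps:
E(V, Y) = -8 (E(V, Y) = -3 - 5 = -8)
K(x) = 0
y = 4096 (y = (-8)**4 = 4096)
t = 18 (t = -2 + 4*5 = -2 + 20 = 18)
J(H) = 1/12288 (J(H) = 1/(3*(4096 + 0)) = (1/3)/4096 = (1/3)*(1/4096) = 1/12288)
t*J(2*(-5)) = 18*(1/12288) = 3/2048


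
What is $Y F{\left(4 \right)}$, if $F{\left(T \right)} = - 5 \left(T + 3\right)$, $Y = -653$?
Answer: $22855$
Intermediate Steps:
$F{\left(T \right)} = -15 - 5 T$ ($F{\left(T \right)} = - 5 \left(3 + T\right) = -15 - 5 T$)
$Y F{\left(4 \right)} = - 653 \left(-15 - 20\right) = \left(-653\right) \left(-35\right) = 22855$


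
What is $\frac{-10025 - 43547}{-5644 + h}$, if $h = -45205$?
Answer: $\frac{53572}{50849} \approx 1.0536$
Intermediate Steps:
$\frac{-10025 - 43547}{-5644 + h} = \frac{-10025 - 43547}{-5644 - 45205} = - \frac{53572}{-50849} = \left(-53572\right) \left(- \frac{1}{50849}\right) = \frac{53572}{50849}$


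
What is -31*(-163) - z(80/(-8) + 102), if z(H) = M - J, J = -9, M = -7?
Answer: 5051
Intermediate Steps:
z(H) = 2 (z(H) = -7 - 1*(-9) = -7 + 9 = 2)
-31*(-163) - z(80/(-8) + 102) = -31*(-163) - 1*2 = 5053 - 2 = 5051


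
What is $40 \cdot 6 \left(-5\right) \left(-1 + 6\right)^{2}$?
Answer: $-30000$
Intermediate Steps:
$40 \cdot 6 \left(-5\right) \left(-1 + 6\right)^{2} = 40 \left(- 30 \cdot 5^{2}\right) = 40 \left(\left(-30\right) 25\right) = 40 \left(-750\right) = -30000$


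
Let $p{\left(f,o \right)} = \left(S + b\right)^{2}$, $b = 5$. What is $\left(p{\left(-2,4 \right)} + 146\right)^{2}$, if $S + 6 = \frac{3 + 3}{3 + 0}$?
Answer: $21609$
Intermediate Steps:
$S = -4$ ($S = -6 + \frac{3 + 3}{3 + 0} = -6 + \frac{6}{3} = -6 + 6 \cdot \frac{1}{3} = -6 + 2 = -4$)
$p{\left(f,o \right)} = 1$ ($p{\left(f,o \right)} = \left(-4 + 5\right)^{2} = 1^{2} = 1$)
$\left(p{\left(-2,4 \right)} + 146\right)^{2} = \left(1 + 146\right)^{2} = 147^{2} = 21609$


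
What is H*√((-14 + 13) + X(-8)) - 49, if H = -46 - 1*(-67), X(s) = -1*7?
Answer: -49 + 42*I*√2 ≈ -49.0 + 59.397*I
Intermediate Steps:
X(s) = -7
H = 21 (H = -46 + 67 = 21)
H*√((-14 + 13) + X(-8)) - 49 = 21*√((-14 + 13) - 7) - 49 = 21*√(-1 - 7) - 49 = 21*√(-8) - 49 = 21*(2*I*√2) - 49 = 42*I*√2 - 49 = -49 + 42*I*√2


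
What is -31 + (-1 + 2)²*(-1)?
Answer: -32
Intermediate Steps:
-31 + (-1 + 2)²*(-1) = -31 + 1²*(-1) = -31 + 1*(-1) = -31 - 1 = -32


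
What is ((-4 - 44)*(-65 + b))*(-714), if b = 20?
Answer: -1542240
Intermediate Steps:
((-4 - 44)*(-65 + b))*(-714) = ((-4 - 44)*(-65 + 20))*(-714) = -48*(-45)*(-714) = 2160*(-714) = -1542240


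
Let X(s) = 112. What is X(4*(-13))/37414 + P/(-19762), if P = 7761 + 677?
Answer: -78371497/184843867 ≈ -0.42399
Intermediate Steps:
P = 8438
X(4*(-13))/37414 + P/(-19762) = 112/37414 + 8438/(-19762) = 112*(1/37414) + 8438*(-1/19762) = 56/18707 - 4219/9881 = -78371497/184843867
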